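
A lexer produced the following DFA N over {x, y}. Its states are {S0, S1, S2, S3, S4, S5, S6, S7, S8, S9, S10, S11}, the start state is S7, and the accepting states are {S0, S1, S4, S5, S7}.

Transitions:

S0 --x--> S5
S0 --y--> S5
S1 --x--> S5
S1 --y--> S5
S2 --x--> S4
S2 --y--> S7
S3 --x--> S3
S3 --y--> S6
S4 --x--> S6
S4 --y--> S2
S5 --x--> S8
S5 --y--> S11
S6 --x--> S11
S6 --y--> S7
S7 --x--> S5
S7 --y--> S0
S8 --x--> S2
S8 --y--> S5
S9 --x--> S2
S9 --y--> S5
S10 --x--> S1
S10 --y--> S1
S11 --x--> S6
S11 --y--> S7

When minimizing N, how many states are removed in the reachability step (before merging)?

Starting at S7 and following transitions, the reachable set is {S0, S2, S4, S5, S6, S7, S8, S11}. That leaves S1, S3, S9, S10 unreachable — 4 in total.

4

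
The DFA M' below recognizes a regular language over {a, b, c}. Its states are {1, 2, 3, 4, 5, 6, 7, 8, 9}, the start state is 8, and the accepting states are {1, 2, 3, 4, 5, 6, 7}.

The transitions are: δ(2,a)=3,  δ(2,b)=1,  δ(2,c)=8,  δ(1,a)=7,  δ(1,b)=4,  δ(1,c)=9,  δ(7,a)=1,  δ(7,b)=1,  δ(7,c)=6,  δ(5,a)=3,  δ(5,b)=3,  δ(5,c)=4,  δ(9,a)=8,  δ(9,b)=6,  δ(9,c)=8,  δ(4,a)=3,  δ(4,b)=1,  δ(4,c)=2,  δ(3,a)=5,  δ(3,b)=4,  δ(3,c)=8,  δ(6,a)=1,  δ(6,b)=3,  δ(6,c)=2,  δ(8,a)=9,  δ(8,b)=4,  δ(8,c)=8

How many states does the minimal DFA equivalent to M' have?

5

All states are reachable from the start state.
P0 = {1,2,3,4,5,6,7} | {8,9}.
On input c, block {1,2,3,4,5,6,7} splits into {4,5,6,7} and {1,2,3}.
Split {4,5,6,7} by δ(·,c) → {4,6} and {5,7}.
Refine {1,2,3} on symbol a: members go to different blocks, giving {1,3} and {2}.
No further refinement is possible. Final partition (5 blocks): {4,6} | {8,9} | {1,3} | {5,7} | {2}.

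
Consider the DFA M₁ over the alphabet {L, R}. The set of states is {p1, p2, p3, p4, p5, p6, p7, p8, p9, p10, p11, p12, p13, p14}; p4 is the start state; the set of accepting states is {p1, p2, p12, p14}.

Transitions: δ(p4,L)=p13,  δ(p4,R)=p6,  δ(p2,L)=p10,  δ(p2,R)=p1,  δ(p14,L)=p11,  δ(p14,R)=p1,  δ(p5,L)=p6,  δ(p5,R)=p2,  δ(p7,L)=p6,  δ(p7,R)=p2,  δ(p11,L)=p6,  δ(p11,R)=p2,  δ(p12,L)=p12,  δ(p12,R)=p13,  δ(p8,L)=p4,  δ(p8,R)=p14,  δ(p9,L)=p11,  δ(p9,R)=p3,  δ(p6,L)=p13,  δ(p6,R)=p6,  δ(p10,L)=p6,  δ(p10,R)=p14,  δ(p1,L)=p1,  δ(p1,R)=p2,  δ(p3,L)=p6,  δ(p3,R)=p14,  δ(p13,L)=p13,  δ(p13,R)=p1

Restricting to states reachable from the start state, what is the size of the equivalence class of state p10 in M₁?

States {p3,p5,p7,p8,p9,p12} cannot be reached from the start state, so discard them.
Initial partition by acceptance: {p1,p2,p14} | {p4,p6,p10,p11,p13}.
Split {p1,p2,p14} by δ(·,L) → {p2,p14} and {p1}.
On input R, block {p4,p6,p10,p11,p13} splits into {p4,p6} and {p10,p11} and {p13}.
Stable partition: {p2,p14} | {p4,p6} | {p1} | {p10,p11} | {p13} — 5 equivalence classes.
State p10 belongs to the block {p10,p11}, which has 2 states.

2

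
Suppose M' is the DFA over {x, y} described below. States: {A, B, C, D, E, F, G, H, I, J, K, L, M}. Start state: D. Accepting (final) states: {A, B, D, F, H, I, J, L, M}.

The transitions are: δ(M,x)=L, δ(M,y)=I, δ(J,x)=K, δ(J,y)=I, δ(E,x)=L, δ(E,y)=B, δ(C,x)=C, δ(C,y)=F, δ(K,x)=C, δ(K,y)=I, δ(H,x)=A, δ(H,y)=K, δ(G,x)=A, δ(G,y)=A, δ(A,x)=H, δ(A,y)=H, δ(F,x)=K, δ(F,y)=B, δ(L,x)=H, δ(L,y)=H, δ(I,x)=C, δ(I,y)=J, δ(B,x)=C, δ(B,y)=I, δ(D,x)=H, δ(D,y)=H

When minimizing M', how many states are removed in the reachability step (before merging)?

Starting at D and following transitions, the reachable set is {A, B, C, D, F, H, I, J, K}. That leaves E, G, L, M unreachable — 4 in total.

4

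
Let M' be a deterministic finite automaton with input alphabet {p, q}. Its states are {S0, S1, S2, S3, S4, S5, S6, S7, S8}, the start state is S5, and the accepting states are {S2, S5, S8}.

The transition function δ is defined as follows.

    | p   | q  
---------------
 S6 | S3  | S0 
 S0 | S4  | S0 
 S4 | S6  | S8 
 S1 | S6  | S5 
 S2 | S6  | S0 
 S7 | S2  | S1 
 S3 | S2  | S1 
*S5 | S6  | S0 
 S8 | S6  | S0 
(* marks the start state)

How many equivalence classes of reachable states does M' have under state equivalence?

5

Reachable states from the start: {S0,S1,S2,S3,S4,S5,S6,S8}. Unreachable: {S7} — drop them.
P0 = {S2,S5,S8} | {S0,S1,S3,S4,S6}.
Refine {S0,S1,S3,S4,S6} on symbol p: members go to different blocks, giving {S0,S1,S4,S6} and {S3}.
On input p, block {S0,S1,S4,S6} splits into {S0,S1,S4} and {S6}.
Split {S0,S1,S4} by δ(·,p) → {S1,S4} and {S0}.
The partition is now stable with 5 blocks: {S2,S5,S8} | {S1,S4} | {S3} | {S6} | {S0}.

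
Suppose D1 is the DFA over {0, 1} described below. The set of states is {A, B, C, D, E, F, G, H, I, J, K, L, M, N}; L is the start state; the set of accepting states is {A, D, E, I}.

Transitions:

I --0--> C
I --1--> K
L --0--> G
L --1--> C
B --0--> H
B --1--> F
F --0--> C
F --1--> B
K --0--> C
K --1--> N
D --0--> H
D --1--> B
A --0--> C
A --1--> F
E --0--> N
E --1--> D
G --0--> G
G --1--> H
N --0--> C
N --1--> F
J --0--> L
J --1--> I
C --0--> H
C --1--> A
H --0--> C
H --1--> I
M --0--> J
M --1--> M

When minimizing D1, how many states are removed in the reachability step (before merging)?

Starting at L and following transitions, the reachable set is {A, B, C, F, G, H, I, K, L, N}. That leaves D, E, J, M unreachable — 4 in total.

4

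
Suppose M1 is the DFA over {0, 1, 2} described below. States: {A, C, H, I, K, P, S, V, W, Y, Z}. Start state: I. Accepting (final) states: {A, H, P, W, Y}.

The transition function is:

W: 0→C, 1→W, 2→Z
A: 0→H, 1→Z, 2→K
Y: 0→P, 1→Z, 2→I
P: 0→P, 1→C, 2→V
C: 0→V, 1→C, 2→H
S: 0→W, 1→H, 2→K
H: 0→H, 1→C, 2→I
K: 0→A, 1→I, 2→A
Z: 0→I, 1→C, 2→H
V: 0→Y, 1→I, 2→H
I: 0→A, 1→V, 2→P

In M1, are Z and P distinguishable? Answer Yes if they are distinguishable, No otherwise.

Reachable states from the start: {A,C,H,I,K,P,V,Y,Z}. Unreachable: {S,W} — drop them.
Start with accepting vs non-accepting: {A,H,P,Y} | {C,I,K,V,Z}.
Refine {C,I,K,V,Z} on symbol 0: members go to different blocks, giving {I,K,V} and {C,Z}.
The partition is now stable with 3 blocks: {A,H,P,Y} | {I,K,V} | {C,Z}.
Z and P end up in different blocks, so they are distinguishable. For instance, the string 'ε' is accepted from only P.

Yes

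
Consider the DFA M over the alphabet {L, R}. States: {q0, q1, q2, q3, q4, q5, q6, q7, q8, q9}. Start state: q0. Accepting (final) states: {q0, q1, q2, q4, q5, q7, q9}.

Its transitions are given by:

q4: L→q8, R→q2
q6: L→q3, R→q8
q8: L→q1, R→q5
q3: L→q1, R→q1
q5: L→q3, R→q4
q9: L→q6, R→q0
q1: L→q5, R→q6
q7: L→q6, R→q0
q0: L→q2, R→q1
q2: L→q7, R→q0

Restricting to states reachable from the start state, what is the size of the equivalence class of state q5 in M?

Reachable states from the start: {q0,q1,q2,q3,q4,q5,q6,q7,q8}. Unreachable: {q9} — drop them.
P0 = {q0,q1,q2,q4,q5,q7} | {q3,q6,q8}.
On input L, block {q0,q1,q2,q4,q5,q7} splits into {q0,q1,q2} and {q4,q5,q7}.
On input L, block {q0,q1,q2} splits into {q1,q2} and {q0}.
On input R, block {q1,q2} splits into {q1} and {q2}.
On input L, block {q3,q6,q8} splits into {q3,q8} and {q6}.
Refine {q3,q8} on symbol R: members go to different blocks, giving {q3} and {q8}.
Refine {q4,q5,q7} on symbol L: members go to different blocks, giving {q4} and {q5} and {q7}.
No further refinement is possible. Final partition (9 blocks): {q1} | {q3} | {q4} | {q0} | {q2} | {q6} | {q8} | {q5} | {q7}.
State q5 belongs to the block {q5}, which has 1 states.

1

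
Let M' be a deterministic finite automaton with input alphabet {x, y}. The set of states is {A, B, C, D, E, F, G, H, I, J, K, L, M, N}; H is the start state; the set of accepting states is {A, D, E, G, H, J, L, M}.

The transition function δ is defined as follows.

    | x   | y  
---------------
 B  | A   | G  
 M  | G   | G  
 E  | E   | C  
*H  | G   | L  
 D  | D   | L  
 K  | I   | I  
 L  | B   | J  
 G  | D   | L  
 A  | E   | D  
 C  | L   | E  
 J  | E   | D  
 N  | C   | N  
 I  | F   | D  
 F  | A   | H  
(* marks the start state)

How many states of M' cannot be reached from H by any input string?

BFS from H reaches {A, B, C, D, E, G, H, J, L}; the 5 state(s) F, I, K, M, N are never visited.

5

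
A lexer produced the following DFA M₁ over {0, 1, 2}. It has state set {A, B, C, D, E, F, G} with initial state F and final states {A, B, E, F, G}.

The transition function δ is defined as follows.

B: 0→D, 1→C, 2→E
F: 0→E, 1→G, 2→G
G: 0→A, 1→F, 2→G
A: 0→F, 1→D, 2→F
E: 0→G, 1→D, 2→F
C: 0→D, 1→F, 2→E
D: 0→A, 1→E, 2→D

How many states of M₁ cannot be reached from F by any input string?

BFS from F reaches {A, D, E, F, G}; the 2 state(s) B, C are never visited.

2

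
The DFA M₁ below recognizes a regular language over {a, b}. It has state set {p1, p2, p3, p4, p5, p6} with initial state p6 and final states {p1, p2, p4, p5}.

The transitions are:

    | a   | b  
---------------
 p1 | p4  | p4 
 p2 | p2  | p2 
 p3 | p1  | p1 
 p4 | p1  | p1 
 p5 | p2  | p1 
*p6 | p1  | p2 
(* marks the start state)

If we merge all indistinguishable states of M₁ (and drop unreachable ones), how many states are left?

States {p3,p5} cannot be reached from the start state, so discard them.
Initial partition by acceptance: {p1,p2,p4} | {p6}.
Stable partition: {p1,p2,p4} | {p6} — 2 equivalence classes.

2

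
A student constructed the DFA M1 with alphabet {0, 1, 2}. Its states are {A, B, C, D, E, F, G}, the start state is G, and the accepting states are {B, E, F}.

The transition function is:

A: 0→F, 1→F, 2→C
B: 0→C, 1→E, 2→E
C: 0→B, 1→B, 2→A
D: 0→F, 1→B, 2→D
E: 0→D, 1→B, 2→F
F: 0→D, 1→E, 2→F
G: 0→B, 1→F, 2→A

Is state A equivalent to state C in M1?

Initial partition by acceptance: {B,E,F} | {A,C,D,G}.
The partition is now stable with 2 blocks: {B,E,F} | {A,C,D,G}.
A and C lie in the same block of the stable partition, so they are equivalent — no string distinguishes them.

Yes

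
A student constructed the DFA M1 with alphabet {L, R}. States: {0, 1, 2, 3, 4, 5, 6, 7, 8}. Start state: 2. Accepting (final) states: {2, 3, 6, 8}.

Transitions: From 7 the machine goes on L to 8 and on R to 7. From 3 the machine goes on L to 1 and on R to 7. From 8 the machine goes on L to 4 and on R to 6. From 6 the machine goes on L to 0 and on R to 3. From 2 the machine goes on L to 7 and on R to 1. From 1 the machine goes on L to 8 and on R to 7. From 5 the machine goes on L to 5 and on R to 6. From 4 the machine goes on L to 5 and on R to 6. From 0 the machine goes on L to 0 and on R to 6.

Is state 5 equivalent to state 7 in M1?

Initial partition by acceptance: {2,3,6,8} | {0,1,4,5,7}.
On input R, block {2,3,6,8} splits into {2,3} and {6,8}.
Split {0,1,4,5,7} by δ(·,L) → {0,4,5} and {1,7}.
Split {6,8} by δ(·,R) → {6} and {8}.
Stable partition: {2,3} | {0,4,5} | {6} | {1,7} | {8} — 5 equivalence classes.
5 and 7 end up in different blocks, so they are distinguishable. For instance, the string 'L' is accepted from only 7.

No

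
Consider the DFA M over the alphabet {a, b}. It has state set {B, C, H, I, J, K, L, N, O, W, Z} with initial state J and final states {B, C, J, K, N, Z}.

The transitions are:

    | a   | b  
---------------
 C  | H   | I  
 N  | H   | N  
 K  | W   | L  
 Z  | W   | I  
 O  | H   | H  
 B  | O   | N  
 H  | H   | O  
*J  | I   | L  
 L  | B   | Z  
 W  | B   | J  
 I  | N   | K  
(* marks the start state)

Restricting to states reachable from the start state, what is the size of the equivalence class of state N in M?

States {C} cannot be reached from the start state, so discard them.
P0 = {B,J,K,N,Z} | {H,I,L,O,W}.
On input b, block {B,J,K,N,Z} splits into {J,K,Z} and {B,N}.
Split {H,I,L,O,W} by δ(·,a) → {I,L,W} and {H,O}.
No further refinement is possible. Final partition (4 blocks): {J,K,Z} | {I,L,W} | {B,N} | {H,O}.
The equivalence class containing N is {B,N}, of size 2.

2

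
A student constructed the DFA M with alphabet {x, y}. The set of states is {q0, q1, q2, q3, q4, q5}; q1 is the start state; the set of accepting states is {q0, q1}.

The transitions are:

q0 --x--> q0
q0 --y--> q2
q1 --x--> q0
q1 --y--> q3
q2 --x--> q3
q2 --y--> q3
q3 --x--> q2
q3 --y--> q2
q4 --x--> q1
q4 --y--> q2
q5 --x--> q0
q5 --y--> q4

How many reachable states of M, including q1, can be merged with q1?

2

Reachable states from the start: {q0,q1,q2,q3}. Unreachable: {q4,q5} — drop them.
P0 = {q0,q1} | {q2,q3}.
The partition is now stable with 2 blocks: {q0,q1} | {q2,q3}.
The equivalence class containing q1 is {q0,q1}, of size 2.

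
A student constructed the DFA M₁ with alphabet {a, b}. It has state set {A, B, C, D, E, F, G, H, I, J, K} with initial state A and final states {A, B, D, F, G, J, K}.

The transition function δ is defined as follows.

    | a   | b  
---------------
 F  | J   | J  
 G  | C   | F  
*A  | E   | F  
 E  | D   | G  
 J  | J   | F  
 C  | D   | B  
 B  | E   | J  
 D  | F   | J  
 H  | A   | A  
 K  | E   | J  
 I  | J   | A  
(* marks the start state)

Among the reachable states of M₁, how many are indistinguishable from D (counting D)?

First remove the unreachable states {H,I,K}; 8 states remain.
P0 = {A,B,D,F,G,J} | {C,E}.
Split {A,B,D,F,G,J} by δ(·,a) → {A,B,G} and {D,F,J}.
No further refinement is possible. Final partition (3 blocks): {A,B,G} | {C,E} | {D,F,J}.
State D belongs to the block {D,F,J}, which has 3 states.

3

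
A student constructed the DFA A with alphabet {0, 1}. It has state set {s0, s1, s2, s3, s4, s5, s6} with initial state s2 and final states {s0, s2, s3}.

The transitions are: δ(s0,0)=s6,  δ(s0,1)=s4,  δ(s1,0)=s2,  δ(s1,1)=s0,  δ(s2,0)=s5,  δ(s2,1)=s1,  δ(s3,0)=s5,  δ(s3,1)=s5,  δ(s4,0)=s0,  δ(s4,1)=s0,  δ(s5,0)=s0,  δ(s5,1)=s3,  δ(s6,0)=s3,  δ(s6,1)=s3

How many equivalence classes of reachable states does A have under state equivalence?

2

P0 = {s0,s2,s3} | {s1,s4,s5,s6}.
The partition is now stable with 2 blocks: {s0,s2,s3} | {s1,s4,s5,s6}.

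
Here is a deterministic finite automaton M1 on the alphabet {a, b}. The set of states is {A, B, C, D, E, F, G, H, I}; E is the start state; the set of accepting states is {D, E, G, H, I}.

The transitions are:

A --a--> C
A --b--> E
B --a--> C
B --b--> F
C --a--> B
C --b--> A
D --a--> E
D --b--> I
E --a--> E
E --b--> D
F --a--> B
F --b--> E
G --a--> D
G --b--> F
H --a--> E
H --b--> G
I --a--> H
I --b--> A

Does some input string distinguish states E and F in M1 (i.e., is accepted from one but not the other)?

Yes

P0 = {D,E,G,H,I} | {A,B,C,F}.
Refine {D,E,G,H,I} on symbol b: members go to different blocks, giving {D,E,H} and {G,I}.
Split {D,E,H} by δ(·,b) → {D,H} and {E}.
On input b, block {A,B,C,F} splits into {A,F} and {B,C}.
No further refinement is possible. Final partition (5 blocks): {D,H} | {A,F} | {G,I} | {E} | {B,C}.
E and F end up in different blocks, so they are distinguishable. For instance, the string 'ε' is accepted from only E.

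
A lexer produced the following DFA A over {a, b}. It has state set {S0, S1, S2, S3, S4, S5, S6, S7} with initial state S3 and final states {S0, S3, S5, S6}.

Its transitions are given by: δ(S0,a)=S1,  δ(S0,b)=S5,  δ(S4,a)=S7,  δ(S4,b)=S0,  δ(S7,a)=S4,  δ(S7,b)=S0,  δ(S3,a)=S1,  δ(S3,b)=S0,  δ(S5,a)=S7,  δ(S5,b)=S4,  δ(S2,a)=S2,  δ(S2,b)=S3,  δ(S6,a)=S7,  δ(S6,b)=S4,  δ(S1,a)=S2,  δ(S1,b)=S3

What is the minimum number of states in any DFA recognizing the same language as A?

States {S6} cannot be reached from the start state, so discard them.
P0 = {S0,S3,S5} | {S1,S2,S4,S7}.
On input b, block {S0,S3,S5} splits into {S0,S3} and {S5}.
Split {S0,S3} by δ(·,b) → {S0} and {S3}.
Refine {S1,S2,S4,S7} on symbol b: members go to different blocks, giving {S1,S2} and {S4,S7}.
Stable partition: {S0} | {S1,S2} | {S5} | {S3} | {S4,S7} — 5 equivalence classes.

5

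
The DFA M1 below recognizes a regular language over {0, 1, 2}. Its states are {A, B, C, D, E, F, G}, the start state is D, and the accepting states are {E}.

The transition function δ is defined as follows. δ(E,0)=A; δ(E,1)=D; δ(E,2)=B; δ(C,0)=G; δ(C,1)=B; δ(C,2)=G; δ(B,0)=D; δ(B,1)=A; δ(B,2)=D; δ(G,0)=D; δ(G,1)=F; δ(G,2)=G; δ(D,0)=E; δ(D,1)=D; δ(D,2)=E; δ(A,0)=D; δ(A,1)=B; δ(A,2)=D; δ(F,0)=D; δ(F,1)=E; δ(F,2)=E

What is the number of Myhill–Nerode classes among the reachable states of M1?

States {C,F,G} cannot be reached from the start state, so discard them.
Initial partition by acceptance: {E} | {A,B,D}.
Split {A,B,D} by δ(·,0) → {A,B} and {D}.
The partition is now stable with 3 blocks: {E} | {A,B} | {D}.

3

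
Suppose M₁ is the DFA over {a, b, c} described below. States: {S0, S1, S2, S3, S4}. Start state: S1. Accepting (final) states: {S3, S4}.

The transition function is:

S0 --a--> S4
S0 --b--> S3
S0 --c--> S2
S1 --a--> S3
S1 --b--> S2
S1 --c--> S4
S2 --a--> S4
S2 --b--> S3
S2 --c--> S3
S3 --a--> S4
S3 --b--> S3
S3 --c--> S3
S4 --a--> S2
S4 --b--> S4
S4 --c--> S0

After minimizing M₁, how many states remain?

5

Every state is reachable, so we keep all 5.
Start with accepting vs non-accepting: {S3,S4} | {S0,S1,S2}.
Split {S3,S4} by δ(·,a) → {S3} and {S4}.
Refine {S0,S1,S2} on symbol a: members go to different blocks, giving {S0,S2} and {S1}.
Refine {S0,S2} on symbol c: members go to different blocks, giving {S0} and {S2}.
No further refinement is possible. Final partition (5 blocks): {S3} | {S0} | {S4} | {S1} | {S2}.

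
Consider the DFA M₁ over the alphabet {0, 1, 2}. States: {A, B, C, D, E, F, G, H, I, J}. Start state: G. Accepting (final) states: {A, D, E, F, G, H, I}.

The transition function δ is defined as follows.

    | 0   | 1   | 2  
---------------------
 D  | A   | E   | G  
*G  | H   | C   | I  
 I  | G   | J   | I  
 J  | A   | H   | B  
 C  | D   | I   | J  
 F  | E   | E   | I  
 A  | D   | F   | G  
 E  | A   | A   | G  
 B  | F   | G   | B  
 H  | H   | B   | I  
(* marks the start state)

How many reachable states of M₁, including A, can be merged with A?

Every state is reachable, so we keep all 10.
Start with accepting vs non-accepting: {A,D,E,F,G,H,I} | {B,C,J}.
On input 1, block {A,D,E,F,G,H,I} splits into {A,D,E,F} and {G,H,I}.
The partition is now stable with 3 blocks: {A,D,E,F} | {B,C,J} | {G,H,I}.
The equivalence class containing A is {A,D,E,F}, of size 4.

4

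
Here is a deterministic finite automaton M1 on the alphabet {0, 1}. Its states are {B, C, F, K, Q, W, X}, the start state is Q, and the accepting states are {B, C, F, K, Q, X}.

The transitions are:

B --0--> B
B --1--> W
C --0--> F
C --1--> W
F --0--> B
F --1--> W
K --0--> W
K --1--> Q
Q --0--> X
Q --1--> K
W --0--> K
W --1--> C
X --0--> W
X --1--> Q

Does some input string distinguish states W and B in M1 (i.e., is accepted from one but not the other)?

Initial partition by acceptance: {B,C,F,K,Q,X} | {W}.
Refine {B,C,F,K,Q,X} on symbol 0: members go to different blocks, giving {B,C,F,Q} and {K,X}.
Refine {B,C,F,Q} on symbol 0: members go to different blocks, giving {B,C,F} and {Q}.
No further refinement is possible. Final partition (4 blocks): {B,C,F} | {W} | {K,X} | {Q}.
W and B end up in different blocks, so they are distinguishable. For instance, the string 'ε' is accepted from only B.

Yes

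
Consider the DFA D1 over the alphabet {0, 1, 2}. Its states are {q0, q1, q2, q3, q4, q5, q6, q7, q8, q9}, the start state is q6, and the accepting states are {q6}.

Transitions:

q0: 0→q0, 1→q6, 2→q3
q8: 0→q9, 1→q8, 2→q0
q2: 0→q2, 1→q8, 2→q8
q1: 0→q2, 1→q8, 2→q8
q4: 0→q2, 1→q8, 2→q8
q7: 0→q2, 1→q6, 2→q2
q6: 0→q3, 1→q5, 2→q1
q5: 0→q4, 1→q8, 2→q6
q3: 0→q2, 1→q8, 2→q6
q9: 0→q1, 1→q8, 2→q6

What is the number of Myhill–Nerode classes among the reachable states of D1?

Reachable states from the start: {q0,q1,q2,q3,q4,q5,q6,q8,q9}. Unreachable: {q7} — drop them.
Start with accepting vs non-accepting: {q6} | {q0,q1,q2,q3,q4,q5,q8,q9}.
Split {q0,q1,q2,q3,q4,q5,q8,q9} by δ(·,1) → {q1,q2,q3,q4,q5,q8,q9} and {q0}.
On input 2, block {q1,q2,q3,q4,q5,q8,q9} splits into {q1,q2,q4} and {q3,q5,q9} and {q8}.
No further refinement is possible. Final partition (5 blocks): {q6} | {q1,q2,q4} | {q0} | {q3,q5,q9} | {q8}.

5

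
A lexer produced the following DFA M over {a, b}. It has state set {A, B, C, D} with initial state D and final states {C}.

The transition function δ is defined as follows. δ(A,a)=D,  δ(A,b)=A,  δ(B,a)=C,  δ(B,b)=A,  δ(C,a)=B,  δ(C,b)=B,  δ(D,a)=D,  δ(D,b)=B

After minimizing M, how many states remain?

Every state is reachable, so we keep all 4.
Initial partition by acceptance: {C} | {A,B,D}.
Split {A,B,D} by δ(·,a) → {A,D} and {B}.
Refine {A,D} on symbol b: members go to different blocks, giving {A} and {D}.
No further refinement is possible. Final partition (4 blocks): {C} | {A} | {B} | {D}.

4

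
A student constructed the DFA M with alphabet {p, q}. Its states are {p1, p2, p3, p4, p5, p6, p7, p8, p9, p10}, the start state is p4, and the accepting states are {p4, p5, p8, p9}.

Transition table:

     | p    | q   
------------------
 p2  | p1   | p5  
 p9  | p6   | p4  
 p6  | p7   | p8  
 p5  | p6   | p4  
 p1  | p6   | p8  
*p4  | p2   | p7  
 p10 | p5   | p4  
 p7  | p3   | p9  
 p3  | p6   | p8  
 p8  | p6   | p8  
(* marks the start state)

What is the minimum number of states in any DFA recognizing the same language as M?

Reachable states from the start: {p1,p2,p3,p4,p5,p6,p7,p8,p9}. Unreachable: {p10} — drop them.
Start with accepting vs non-accepting: {p4,p5,p8,p9} | {p1,p2,p3,p6,p7}.
On input q, block {p4,p5,p8,p9} splits into {p5,p8,p9} and {p4}.
On input q, block {p5,p8,p9} splits into {p5,p9} and {p8}.
Split {p1,p2,p3,p6,p7} by δ(·,q) → {p1,p3,p6} and {p2,p7}.
Refine {p1,p3,p6} on symbol p: members go to different blocks, giving {p1,p3} and {p6}.
No further refinement is possible. Final partition (6 blocks): {p5,p9} | {p1,p3} | {p4} | {p8} | {p2,p7} | {p6}.

6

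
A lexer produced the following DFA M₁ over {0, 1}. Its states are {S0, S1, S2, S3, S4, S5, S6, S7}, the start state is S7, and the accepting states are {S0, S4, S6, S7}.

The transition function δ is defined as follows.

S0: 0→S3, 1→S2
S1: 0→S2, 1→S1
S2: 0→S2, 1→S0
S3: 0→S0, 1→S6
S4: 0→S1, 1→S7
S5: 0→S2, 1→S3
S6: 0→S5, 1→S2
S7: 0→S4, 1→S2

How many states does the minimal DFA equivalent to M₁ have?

All states are reachable from the start state.
P0 = {S0,S4,S6,S7} | {S1,S2,S3,S5}.
On input 0, block {S0,S4,S6,S7} splits into {S0,S4,S6} and {S7}.
Split {S0,S4,S6} by δ(·,1) → {S0,S6} and {S4}.
Split {S1,S2,S3,S5} by δ(·,0) → {S1,S2,S5} and {S3}.
Refine {S0,S6} on symbol 0: members go to different blocks, giving {S0} and {S6}.
On input 1, block {S1,S2,S5} splits into {S1} and {S2} and {S5}.
The partition is now stable with 8 blocks: {S0} | {S1} | {S7} | {S4} | {S3} | {S6} | {S2} | {S5}.

8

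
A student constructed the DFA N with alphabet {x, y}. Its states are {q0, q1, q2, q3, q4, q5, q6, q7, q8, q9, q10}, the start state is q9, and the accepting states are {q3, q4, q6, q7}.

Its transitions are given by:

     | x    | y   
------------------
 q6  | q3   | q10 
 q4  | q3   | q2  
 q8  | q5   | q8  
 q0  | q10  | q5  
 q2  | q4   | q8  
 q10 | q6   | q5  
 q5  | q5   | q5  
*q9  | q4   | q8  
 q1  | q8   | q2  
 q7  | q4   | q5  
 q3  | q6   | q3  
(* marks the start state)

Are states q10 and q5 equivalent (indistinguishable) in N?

No

States {q0,q1,q7} cannot be reached from the start state, so discard them.
Initial partition by acceptance: {q3,q4,q6} | {q2,q5,q8,q9,q10}.
Refine {q3,q4,q6} on symbol y: members go to different blocks, giving {q4,q6} and {q3}.
Refine {q2,q5,q8,q9,q10} on symbol x: members go to different blocks, giving {q2,q9,q10} and {q5,q8}.
No further refinement is possible. Final partition (4 blocks): {q4,q6} | {q2,q9,q10} | {q3} | {q5,q8}.
q10 and q5 end up in different blocks, so they are distinguishable. For instance, the string 'x' is accepted from only q10.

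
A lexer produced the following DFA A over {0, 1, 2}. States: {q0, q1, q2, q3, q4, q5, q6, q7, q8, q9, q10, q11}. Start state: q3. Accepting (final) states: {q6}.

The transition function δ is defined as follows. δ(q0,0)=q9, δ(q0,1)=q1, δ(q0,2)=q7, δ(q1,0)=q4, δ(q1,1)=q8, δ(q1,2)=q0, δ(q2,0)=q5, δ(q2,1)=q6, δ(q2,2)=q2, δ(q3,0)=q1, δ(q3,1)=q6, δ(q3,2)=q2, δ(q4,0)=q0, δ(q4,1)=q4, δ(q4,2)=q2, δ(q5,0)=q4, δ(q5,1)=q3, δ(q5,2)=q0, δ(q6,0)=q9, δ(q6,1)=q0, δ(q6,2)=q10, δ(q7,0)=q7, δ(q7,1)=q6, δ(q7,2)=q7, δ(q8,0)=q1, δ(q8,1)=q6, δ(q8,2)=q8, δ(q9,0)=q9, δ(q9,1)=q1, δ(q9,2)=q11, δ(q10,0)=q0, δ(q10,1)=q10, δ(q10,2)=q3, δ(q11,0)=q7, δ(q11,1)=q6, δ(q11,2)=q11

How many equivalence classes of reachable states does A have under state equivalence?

Every state is reachable, so we keep all 12.
Initial partition by acceptance: {q6} | {q0,q1,q2,q3,q4,q5,q7,q8,q9,q10,q11}.
Split {q0,q1,q2,q3,q4,q5,q7,q8,q9,q10,q11} by δ(·,1) → {q0,q1,q4,q5,q9,q10} and {q2,q3,q7,q8,q11}.
Split {q0,q1,q4,q5,q9,q10} by δ(·,1) → {q0,q4,q9,q10} and {q1,q5}.
Refine {q0,q4,q9,q10} on symbol 1: members go to different blocks, giving {q0,q9} and {q4,q10}.
Refine {q2,q3,q7,q8,q11} on symbol 0: members go to different blocks, giving {q2,q3,q8} and {q7,q11}.
The partition is now stable with 6 blocks: {q6} | {q0,q9} | {q2,q3,q8} | {q1,q5} | {q4,q10} | {q7,q11}.

6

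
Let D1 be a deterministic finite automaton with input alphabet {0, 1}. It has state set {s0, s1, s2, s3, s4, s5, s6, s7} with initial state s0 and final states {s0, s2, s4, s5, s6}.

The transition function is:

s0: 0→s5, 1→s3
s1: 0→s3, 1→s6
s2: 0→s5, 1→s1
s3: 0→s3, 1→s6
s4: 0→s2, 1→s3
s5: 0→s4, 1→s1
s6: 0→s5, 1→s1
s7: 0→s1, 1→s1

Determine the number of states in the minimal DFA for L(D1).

2

First remove the unreachable states {s7}; 7 states remain.
Start with accepting vs non-accepting: {s0,s2,s4,s5,s6} | {s1,s3}.
No further refinement is possible. Final partition (2 blocks): {s0,s2,s4,s5,s6} | {s1,s3}.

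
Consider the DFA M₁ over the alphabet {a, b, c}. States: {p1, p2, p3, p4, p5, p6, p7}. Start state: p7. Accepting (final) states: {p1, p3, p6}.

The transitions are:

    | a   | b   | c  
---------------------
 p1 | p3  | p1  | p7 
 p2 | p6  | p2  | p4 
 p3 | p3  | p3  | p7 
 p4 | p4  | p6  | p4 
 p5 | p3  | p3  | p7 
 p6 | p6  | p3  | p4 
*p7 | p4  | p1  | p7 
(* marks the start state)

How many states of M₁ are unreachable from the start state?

BFS from p7 reaches {p1, p3, p4, p6, p7}; the 2 state(s) p2, p5 are never visited.

2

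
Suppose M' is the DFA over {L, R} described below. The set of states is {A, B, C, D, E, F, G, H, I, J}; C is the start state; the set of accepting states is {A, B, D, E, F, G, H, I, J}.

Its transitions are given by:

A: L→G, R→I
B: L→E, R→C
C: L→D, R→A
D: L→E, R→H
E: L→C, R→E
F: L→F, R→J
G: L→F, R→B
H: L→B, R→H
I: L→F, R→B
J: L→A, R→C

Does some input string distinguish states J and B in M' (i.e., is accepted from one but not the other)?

All states are reachable from the start state.
P0 = {A,B,D,E,F,G,H,I,J} | {C}.
On input L, block {A,B,D,E,F,G,H,I,J} splits into {A,B,D,F,G,H,I,J} and {E}.
On input L, block {A,B,D,F,G,H,I,J} splits into {A,F,G,H,I,J} and {B,D}.
Refine {A,F,G,H,I,J} on symbol L: members go to different blocks, giving {A,F,G,I,J} and {H}.
Split {A,F,G,I,J} by δ(·,R) → {A,F} and {G,I} and {J}.
On input L, block {A,F} splits into {A} and {F}.
On input R, block {B,D} splits into {B} and {D}.
Stable partition: {A} | {C} | {E} | {B} | {H} | {G,I} | {J} | {F} | {D} — 9 equivalence classes.
J and B end up in different blocks, so they are distinguishable. For instance, the string 'LL' is accepted from only J.

Yes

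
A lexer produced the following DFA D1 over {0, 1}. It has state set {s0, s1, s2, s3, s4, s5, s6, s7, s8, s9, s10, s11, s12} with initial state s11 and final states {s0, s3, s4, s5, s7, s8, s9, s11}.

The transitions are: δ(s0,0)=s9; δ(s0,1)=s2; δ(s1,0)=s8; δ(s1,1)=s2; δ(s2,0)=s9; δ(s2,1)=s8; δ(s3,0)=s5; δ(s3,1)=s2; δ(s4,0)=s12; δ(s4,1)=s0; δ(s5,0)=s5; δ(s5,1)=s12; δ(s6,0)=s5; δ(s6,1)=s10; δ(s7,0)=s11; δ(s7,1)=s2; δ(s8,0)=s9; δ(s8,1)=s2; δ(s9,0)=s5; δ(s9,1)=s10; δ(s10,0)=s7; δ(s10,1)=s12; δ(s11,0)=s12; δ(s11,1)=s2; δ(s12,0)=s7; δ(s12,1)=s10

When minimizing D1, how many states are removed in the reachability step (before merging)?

5

Starting at s11 and following transitions, the reachable set is {s2, s5, s7, s8, s9, s10, s11, s12}. That leaves s0, s1, s3, s4, s6 unreachable — 5 in total.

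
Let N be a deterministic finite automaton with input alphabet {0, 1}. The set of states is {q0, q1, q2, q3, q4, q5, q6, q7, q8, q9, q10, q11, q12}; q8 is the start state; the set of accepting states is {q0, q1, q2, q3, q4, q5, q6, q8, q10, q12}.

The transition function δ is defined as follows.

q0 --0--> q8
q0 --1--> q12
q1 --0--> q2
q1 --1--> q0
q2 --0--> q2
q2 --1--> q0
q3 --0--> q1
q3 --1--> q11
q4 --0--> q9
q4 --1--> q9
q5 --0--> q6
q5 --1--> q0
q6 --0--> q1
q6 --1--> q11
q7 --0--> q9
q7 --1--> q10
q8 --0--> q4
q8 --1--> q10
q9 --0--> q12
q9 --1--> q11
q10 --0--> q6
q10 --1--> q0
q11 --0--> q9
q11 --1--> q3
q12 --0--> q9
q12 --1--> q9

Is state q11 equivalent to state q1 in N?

No

States {q5,q7} cannot be reached from the start state, so discard them.
Start with accepting vs non-accepting: {q0,q1,q2,q3,q4,q6,q8,q10,q12} | {q9,q11}.
Split {q0,q1,q2,q3,q4,q6,q8,q10,q12} by δ(·,0) → {q0,q1,q2,q3,q6,q8,q10} and {q4,q12}.
Split {q0,q1,q2,q3,q6,q8,q10} by δ(·,0) → {q0,q1,q2,q3,q6,q10} and {q8}.
Split {q0,q1,q2,q3,q6,q10} by δ(·,0) → {q1,q2,q3,q6,q10} and {q0}.
Refine {q1,q2,q3,q6,q10} on symbol 1: members go to different blocks, giving {q1,q2,q10} and {q3,q6}.
On input 0, block {q1,q2,q10} splits into {q1,q2} and {q10}.
Refine {q9,q11} on symbol 0: members go to different blocks, giving {q9} and {q11}.
The partition is now stable with 8 blocks: {q1,q2} | {q9} | {q4,q12} | {q8} | {q0} | {q3,q6} | {q10} | {q11}.
q11 and q1 end up in different blocks, so they are distinguishable. For instance, the string 'ε' is accepted from only q1.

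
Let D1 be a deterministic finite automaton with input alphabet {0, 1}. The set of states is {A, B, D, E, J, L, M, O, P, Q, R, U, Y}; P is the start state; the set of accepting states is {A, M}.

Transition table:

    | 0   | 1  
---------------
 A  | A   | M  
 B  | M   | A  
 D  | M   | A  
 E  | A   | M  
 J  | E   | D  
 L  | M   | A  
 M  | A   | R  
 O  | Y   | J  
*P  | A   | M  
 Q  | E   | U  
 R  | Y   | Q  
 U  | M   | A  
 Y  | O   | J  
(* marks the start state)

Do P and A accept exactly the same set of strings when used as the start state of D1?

First remove the unreachable states {B,L}; 11 states remain.
Start with accepting vs non-accepting: {A,M} | {D,E,J,O,P,Q,R,U,Y}.
On input 1, block {A,M} splits into {M} and {A}.
On input 0, block {D,E,J,O,P,Q,R,U,Y} splits into {J,O,Q,R,Y} and {D,U} and {E,P}.
Split {J,O,Q,R,Y} by δ(·,0) → {O,R,Y} and {J,Q}.
The partition is now stable with 6 blocks: {M} | {O,R,Y} | {A} | {D,U} | {E,P} | {J,Q}.
P and A end up in different blocks, so they are distinguishable. For instance, the string 'ε' is accepted from only A.

No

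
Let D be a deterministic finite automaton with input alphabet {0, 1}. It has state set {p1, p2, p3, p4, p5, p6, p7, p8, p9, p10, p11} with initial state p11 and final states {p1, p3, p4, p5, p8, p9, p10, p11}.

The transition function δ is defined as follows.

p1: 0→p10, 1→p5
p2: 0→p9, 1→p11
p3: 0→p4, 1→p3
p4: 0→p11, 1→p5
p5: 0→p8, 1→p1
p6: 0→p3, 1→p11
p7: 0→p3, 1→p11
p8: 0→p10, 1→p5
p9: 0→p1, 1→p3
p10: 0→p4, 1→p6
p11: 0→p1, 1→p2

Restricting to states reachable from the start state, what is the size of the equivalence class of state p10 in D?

2

First remove the unreachable states {p7}; 10 states remain.
Start with accepting vs non-accepting: {p1,p3,p4,p5,p8,p9,p10,p11} | {p2,p6}.
Refine {p1,p3,p4,p5,p8,p9,p10,p11} on symbol 1: members go to different blocks, giving {p1,p3,p4,p5,p8,p9} and {p10,p11}.
Split {p1,p3,p4,p5,p8,p9} by δ(·,0) → {p1,p4,p8} and {p3,p5,p9}.
Split {p3,p5,p9} by δ(·,1) → {p3,p9} and {p5}.
No further refinement is possible. Final partition (5 blocks): {p1,p4,p8} | {p2,p6} | {p10,p11} | {p3,p9} | {p5}.
The equivalence class containing p10 is {p10,p11}, of size 2.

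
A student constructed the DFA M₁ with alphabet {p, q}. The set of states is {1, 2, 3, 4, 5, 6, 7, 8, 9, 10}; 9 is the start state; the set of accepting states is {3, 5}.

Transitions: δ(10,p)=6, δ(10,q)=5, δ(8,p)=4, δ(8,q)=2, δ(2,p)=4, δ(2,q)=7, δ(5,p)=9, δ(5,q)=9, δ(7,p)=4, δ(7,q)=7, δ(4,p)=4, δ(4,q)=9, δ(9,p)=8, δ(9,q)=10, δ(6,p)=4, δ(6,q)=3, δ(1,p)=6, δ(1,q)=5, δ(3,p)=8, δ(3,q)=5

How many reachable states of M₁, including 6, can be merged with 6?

1

Reachable states from the start: {2,3,4,5,6,7,8,9,10}. Unreachable: {1} — drop them.
Initial partition by acceptance: {3,5} | {2,4,6,7,8,9,10}.
Split {3,5} by δ(·,q) → {3} and {5}.
Split {2,4,6,7,8,9,10} by δ(·,q) → {2,4,7,8,9} and {6} and {10}.
On input q, block {2,4,7,8,9} splits into {2,4,7,8} and {9}.
Refine {2,4,7,8} on symbol q: members go to different blocks, giving {2,7,8} and {4}.
No further refinement is possible. Final partition (7 blocks): {3} | {2,7,8} | {5} | {6} | {10} | {9} | {4}.
State 6 belongs to the block {6}, which has 1 states.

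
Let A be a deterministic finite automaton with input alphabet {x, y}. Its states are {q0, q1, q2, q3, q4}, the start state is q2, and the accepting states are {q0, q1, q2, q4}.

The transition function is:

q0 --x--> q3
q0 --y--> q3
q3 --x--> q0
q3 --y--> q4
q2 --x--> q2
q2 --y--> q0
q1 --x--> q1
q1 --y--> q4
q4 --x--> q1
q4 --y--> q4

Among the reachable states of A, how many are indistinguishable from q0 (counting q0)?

1

All states are reachable from the start state.
Initial partition by acceptance: {q0,q1,q2,q4} | {q3}.
Split {q0,q1,q2,q4} by δ(·,x) → {q1,q2,q4} and {q0}.
Refine {q1,q2,q4} on symbol y: members go to different blocks, giving {q1,q4} and {q2}.
No further refinement is possible. Final partition (4 blocks): {q1,q4} | {q3} | {q0} | {q2}.
State q0 belongs to the block {q0}, which has 1 states.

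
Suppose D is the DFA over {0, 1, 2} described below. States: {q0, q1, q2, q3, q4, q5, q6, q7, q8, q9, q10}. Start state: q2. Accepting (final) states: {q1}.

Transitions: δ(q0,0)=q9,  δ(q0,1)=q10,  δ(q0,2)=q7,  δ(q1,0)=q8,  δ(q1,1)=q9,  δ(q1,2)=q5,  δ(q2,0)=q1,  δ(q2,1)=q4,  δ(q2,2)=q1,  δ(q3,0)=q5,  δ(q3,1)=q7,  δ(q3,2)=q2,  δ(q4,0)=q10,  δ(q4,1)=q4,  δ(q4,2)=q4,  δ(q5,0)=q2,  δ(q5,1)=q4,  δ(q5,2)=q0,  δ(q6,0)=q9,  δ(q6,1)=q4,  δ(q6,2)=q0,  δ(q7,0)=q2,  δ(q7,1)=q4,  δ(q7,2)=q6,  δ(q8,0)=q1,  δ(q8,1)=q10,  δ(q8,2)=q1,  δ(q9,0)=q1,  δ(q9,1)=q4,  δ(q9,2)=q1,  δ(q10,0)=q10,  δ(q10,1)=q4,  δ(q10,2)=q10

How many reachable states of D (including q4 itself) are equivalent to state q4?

States {q3} cannot be reached from the start state, so discard them.
Initial partition by acceptance: {q1} | {q0,q2,q4,q5,q6,q7,q8,q9,q10}.
Split {q0,q2,q4,q5,q6,q7,q8,q9,q10} by δ(·,0) → {q0,q4,q5,q6,q7,q10} and {q2,q8,q9}.
On input 0, block {q0,q4,q5,q6,q7,q10} splits into {q0,q5,q6,q7} and {q4,q10}.
Stable partition: {q1} | {q0,q5,q6,q7} | {q2,q8,q9} | {q4,q10} — 4 equivalence classes.
State q4 belongs to the block {q4,q10}, which has 2 states.

2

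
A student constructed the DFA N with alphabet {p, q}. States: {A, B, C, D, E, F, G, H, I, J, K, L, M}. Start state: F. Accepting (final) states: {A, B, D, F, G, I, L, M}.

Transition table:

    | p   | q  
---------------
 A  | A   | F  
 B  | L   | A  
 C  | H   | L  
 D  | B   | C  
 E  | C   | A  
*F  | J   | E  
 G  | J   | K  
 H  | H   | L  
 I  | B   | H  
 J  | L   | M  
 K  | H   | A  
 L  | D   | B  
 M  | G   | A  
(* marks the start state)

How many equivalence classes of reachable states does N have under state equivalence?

9

States {I} cannot be reached from the start state, so discard them.
P0 = {A,B,D,F,G,L,M} | {C,E,H,J,K}.
Refine {A,B,D,F,G,L,M} on symbol p: members go to different blocks, giving {A,B,D,L,M} and {F,G}.
Refine {A,B,D,L,M} on symbol p: members go to different blocks, giving {A,B,D,L} and {M}.
On input q, block {A,B,D,L} splits into {B,L} and {A} and {D}.
Refine {B,L} on symbol p: members go to different blocks, giving {B} and {L}.
Refine {C,E,H,J,K} on symbol p: members go to different blocks, giving {C,E,H,K} and {J}.
Split {C,E,H,K} by δ(·,q) → {C,H} and {E,K}.
No further refinement is possible. Final partition (9 blocks): {B} | {C,H} | {F,G} | {M} | {A} | {D} | {L} | {J} | {E,K}.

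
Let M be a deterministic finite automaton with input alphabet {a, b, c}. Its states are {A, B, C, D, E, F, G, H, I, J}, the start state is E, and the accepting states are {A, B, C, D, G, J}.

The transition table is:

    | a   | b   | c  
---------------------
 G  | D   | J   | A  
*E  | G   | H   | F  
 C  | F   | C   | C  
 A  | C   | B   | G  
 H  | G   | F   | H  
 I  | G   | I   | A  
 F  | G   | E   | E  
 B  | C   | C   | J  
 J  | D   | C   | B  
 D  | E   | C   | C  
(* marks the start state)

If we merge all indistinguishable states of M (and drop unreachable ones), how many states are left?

First remove the unreachable states {I}; 9 states remain.
P0 = {A,B,C,D,G,J} | {E,F,H}.
On input a, block {A,B,C,D,G,J} splits into {A,B,G,J} and {C,D}.
Split {A,B,G,J} by δ(·,b) → {A,G} and {B,J}.
No further refinement is possible. Final partition (4 blocks): {A,G} | {E,F,H} | {C,D} | {B,J}.

4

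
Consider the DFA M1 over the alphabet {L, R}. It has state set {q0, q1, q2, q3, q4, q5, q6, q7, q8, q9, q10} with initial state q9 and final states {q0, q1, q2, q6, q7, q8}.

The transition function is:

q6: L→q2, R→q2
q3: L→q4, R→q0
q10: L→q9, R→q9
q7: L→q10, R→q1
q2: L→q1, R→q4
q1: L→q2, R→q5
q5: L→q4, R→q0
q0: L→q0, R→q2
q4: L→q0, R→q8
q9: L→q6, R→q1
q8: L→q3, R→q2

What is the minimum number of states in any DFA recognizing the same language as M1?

8

First remove the unreachable states {q7,q10}; 9 states remain.
Start with accepting vs non-accepting: {q0,q1,q2,q6,q8} | {q3,q4,q5,q9}.
On input L, block {q0,q1,q2,q6,q8} splits into {q0,q1,q2,q6} and {q8}.
Split {q0,q1,q2,q6} by δ(·,R) → {q0,q6} and {q1,q2}.
Refine {q0,q6} on symbol L: members go to different blocks, giving {q0} and {q6}.
Refine {q3,q4,q5,q9} on symbol L: members go to different blocks, giving {q3,q5} and {q4} and {q9}.
On input R, block {q1,q2} splits into {q1} and {q2}.
No further refinement is possible. Final partition (8 blocks): {q0} | {q3,q5} | {q8} | {q1} | {q6} | {q4} | {q9} | {q2}.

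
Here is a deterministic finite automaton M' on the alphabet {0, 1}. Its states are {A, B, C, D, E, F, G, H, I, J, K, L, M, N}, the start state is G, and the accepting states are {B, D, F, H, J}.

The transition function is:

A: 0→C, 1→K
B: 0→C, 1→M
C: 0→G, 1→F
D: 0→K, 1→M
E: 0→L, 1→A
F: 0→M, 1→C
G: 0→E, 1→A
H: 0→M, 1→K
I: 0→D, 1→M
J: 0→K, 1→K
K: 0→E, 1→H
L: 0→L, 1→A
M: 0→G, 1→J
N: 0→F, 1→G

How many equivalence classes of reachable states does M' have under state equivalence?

4

States {B,D,I,N} cannot be reached from the start state, so discard them.
P0 = {F,H,J} | {A,C,E,G,K,L,M}.
Split {A,C,E,G,K,L,M} by δ(·,1) → {A,E,G,L} and {C,K,M}.
On input 0, block {A,E,G,L} splits into {E,G,L} and {A}.
No further refinement is possible. Final partition (4 blocks): {F,H,J} | {E,G,L} | {C,K,M} | {A}.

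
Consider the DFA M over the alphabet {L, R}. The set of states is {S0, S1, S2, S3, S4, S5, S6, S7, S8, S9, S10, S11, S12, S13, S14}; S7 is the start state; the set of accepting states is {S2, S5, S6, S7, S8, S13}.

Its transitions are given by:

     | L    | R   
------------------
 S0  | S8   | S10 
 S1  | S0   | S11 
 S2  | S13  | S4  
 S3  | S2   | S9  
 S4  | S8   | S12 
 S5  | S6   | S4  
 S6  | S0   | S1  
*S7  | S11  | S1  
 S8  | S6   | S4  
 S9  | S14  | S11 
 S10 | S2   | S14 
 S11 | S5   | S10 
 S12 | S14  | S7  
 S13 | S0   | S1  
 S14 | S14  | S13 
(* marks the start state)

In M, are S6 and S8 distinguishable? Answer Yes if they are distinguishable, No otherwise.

Yes

First remove the unreachable states {S3,S9}; 13 states remain.
Start with accepting vs non-accepting: {S2,S5,S6,S7,S8,S13} | {S0,S1,S4,S10,S11,S12,S14}.
Refine {S2,S5,S6,S7,S8,S13} on symbol L: members go to different blocks, giving {S2,S5,S8} and {S6,S7,S13}.
On input L, block {S0,S1,S4,S10,S11,S12,S14} splits into {S0,S4,S10,S11} and {S1,S12,S14}.
Refine {S0,S4,S10,S11} on symbol R: members go to different blocks, giving {S0,S11} and {S4,S10}.
Refine {S1,S12,S14} on symbol L: members go to different blocks, giving {S12,S14} and {S1}.
The partition is now stable with 6 blocks: {S2,S5,S8} | {S0,S11} | {S6,S7,S13} | {S12,S14} | {S4,S10} | {S1}.
S6 and S8 end up in different blocks, so they are distinguishable. For instance, the string 'L' is accepted from only S8.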